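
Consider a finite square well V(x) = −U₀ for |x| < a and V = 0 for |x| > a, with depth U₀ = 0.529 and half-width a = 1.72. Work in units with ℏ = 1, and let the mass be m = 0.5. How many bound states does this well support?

N = 1

Define the well-strength parameter z₀ = (a/ℏ)√(2mU₀) = 1.72 × √(2·0.5·0.529) = 1.251.
The even/odd transcendental equations gain one root per π/2 in z₀, giving N = 1 + ⌊2z₀/π⌋ = 1 + ⌊0.7964⌋ = 1.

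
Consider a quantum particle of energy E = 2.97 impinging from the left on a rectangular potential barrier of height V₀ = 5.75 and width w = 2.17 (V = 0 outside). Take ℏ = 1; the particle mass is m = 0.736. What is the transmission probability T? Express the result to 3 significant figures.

E < V₀: inside the barrier ψ ∝ e^{±κx} with κ = √(2m(V₀ − E))/ℏ = 2.023.
κw = 4.390, sinh(κw) = 40.30.
The exact tunnelling result is T⁻¹ = 1 + V₀² sinh²(κw) / [4E(V₀ − E)] = 1627, so T = 0.000615.

T = 0.000615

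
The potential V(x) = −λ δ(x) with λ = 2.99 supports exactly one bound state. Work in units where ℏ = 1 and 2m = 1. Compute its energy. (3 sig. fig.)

The bound state is ψ(x) = √κ e^{−κ|x|}. The derivative jump ψ'(0⁺) − ψ'(0⁻) = −(2mλ/ℏ²)ψ(0) fixes κ = mλ/ℏ² = 1.495.
Then E = −ℏ²κ²/(2m) = −mλ²/(2ℏ²) = -2.235.

E = -2.24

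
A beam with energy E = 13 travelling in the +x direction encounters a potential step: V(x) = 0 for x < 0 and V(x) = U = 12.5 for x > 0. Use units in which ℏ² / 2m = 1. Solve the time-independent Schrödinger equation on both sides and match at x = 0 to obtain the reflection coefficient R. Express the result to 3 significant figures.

R = 0.452

The wavenumbers are k₁ = √(2mE)/ℏ = 3.606 on the left and k₂ = √(2m(E − U))/ℏ = 0.7071 on the right.
Continuity of ψ and ψ′ at the step yields the reflection amplitude r = (k₁ − k₂)/(k₁ + k₂) = 0.6721; thus R = |r|² = 0.4517, T = 0.5483.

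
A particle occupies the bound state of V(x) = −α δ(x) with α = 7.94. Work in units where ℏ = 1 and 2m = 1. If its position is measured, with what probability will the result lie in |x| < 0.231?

P = 0.840

The normalised bound state is ψ = √κ e^{−κ|x|} with κ = mα/ℏ² = 3.970.
P(|x| < d) = ∫_{−d}^{d} κ e^{−2κ|x|} dx = 1 − e^{−2κd} = 1 − e^{−1.834} = 0.8402.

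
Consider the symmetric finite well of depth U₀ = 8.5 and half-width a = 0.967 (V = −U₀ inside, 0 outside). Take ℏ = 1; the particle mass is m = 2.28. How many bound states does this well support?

Define the well-strength parameter z₀ = (a/ℏ)√(2mU₀) = 0.967 × √(2·2.28·8.5) = 6.020.
The even/odd transcendental equations gain one root per π/2 in z₀, giving N = 1 + ⌊2z₀/π⌋ = 1 + ⌊3.833⌋ = 4.

N = 4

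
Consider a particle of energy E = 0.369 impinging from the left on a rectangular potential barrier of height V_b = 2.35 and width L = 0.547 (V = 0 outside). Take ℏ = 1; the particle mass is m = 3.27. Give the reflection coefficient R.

E < V_b: inside the barrier ψ ∝ e^{±κx} with κ = √(2m(V_b − E))/ℏ = 3.599.
κL = 1.969, sinh(κL) = 3.512.
The exact tunnelling result is T⁻¹ = 1 + V_b² sinh²(κL) / [4E(V_b − E)] = 24.29, so T = 0.0412.
R = 1 − T = 0.959.

R = 0.959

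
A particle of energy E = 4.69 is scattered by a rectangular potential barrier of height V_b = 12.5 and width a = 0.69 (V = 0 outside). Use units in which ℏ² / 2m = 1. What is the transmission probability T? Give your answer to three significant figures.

T = 0.0764

Since E < V_b the interior solution is evanescent with decay constant κ = √(2m(V_b − E))/ℏ = 2.795.
κa = 1.928, sinh(κa) = 3.366.
Matching ψ, ψ′ at both faces gives T = [1 + V_b² sinh²(κa) / (4E(V_b − E))]⁻¹ = 1/13.08 = 0.0764.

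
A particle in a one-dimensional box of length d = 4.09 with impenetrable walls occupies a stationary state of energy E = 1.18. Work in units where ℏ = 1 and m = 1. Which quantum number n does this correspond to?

n = 2

From E_n = n²π²ℏ²/(2md²) invert to n = √(2md²E)/(πℏ).
n = (4.09/π) × √(2 × 1 × 1.18) = 2.000 → n = 2.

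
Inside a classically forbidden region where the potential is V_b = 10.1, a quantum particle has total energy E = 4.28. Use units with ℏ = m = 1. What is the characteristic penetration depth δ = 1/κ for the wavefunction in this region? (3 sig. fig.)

δ = 0.293

Since E < V_b the TISE in this region is ψ'' = κ²ψ with κ = √(2m(V_b − E))/ℏ.
κ = √(2 × 1 × 5.82) = 3.412. The penetration depth is δ = 1/κ = 0.293.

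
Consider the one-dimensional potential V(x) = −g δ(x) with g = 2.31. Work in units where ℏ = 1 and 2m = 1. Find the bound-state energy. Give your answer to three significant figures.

E = -1.33

The bound state is ψ(x) = √κ e^{−κ|x|}. The derivative jump ψ'(0⁺) − ψ'(0⁻) = −(2mg/ℏ²)ψ(0) fixes κ = mg/ℏ² = 1.155.
Then E = −ℏ²κ²/(2m) = −mg²/(2ℏ²) = -1.334.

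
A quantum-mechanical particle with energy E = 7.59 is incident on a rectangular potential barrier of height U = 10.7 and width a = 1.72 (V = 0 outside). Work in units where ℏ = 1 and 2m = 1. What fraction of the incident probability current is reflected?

R = 0.992

Since E < U the interior solution is evanescent with decay constant κ = √(2m(U − E))/ℏ = 1.764.
κa = 3.033, sinh(κa) = 10.36.
The exact tunnelling result is T⁻¹ = 1 + U² sinh²(κa) / [4E(U − E)] = 131.1, so T = 0.00763.
R = 1 − T = 0.992.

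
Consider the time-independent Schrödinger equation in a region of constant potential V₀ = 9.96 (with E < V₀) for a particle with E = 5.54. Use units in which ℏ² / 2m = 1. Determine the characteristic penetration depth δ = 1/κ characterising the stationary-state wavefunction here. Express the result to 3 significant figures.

Since E < V₀ the TISE in this region is ψ'' = κ²ψ with κ = √(2m(V₀ − E))/ℏ.
κ = √(2 × 0.5 × 4.42) = 2.102. The penetration depth is δ = 1/κ = 0.476.

δ = 0.476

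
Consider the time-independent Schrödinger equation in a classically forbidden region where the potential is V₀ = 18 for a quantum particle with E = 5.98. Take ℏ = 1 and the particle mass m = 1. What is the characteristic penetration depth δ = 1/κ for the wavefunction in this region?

δ = 0.204

Since E < V₀ the TISE in this region is ψ'' = κ²ψ with κ = √(2m(V₀ − E))/ℏ.
κ = √(2 × 1 × 12.02) = 4.903. The penetration depth is δ = 1/κ = 0.204.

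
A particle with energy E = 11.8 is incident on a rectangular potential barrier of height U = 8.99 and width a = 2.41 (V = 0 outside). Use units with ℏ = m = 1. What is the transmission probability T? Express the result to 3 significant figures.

E > U: inside the barrier k₂ = √(2m(E − U))/ℏ = 2.371, k₂a = 5.713.
Matching at both interfaces gives T⁻¹ = 1 + U² sin²(k₂a) / [4E(E − U)] = 1.177, hence T = 0.849.

T = 0.849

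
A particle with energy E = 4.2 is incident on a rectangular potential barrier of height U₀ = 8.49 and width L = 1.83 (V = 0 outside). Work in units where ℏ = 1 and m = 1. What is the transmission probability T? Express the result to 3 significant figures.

T = 0.0000883

E < U₀: inside the barrier ψ ∝ e^{±κx} with κ = √(2m(U₀ − E))/ℏ = 2.929.
κL = 5.360, sinh(κL) = 106.4.
Matching ψ, ψ′ at both faces gives T = [1 + U₀² sinh²(κL) / (4E(U₀ − E))]⁻¹ = 1/11320 = 0.0000883.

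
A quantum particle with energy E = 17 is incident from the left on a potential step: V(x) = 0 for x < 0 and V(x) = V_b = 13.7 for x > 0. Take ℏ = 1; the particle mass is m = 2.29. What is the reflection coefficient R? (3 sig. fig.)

The wavenumbers are k₁ = √(2mE)/ℏ = 8.824 on the left and k₂ = √(2m(E − V_b))/ℏ = 3.888 on the right.
Matching ψ and ψ′ at x = 0 gives r = (k₁ − k₂)/(k₁ + k₂), so R = r² = 0.1508 and T = 1 − R = 0.8492.

R = 0.151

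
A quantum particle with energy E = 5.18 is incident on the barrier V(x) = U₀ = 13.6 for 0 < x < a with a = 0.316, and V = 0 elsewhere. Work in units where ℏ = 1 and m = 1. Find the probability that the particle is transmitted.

T = 0.248

E < U₀: inside the barrier ψ ∝ e^{±κx} with κ = √(2m(U₀ − E))/ℏ = 4.104.
κa = 1.297, sinh(κa) = 1.692.
Matching ψ, ψ′ at both faces gives T = [1 + U₀² sinh²(κa) / (4E(U₀ − E))]⁻¹ = 1/4.035 = 0.248.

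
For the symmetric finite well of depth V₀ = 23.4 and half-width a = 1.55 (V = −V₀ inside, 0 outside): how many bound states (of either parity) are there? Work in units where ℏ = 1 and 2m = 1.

N = 5

Define the well-strength parameter z₀ = (a/ℏ)√(2mV₀) = 1.55 × √(2·0.5·23.4) = 7.498.
A new bound state (alternating even/odd) appears each time z₀ passes a multiple of π/2, so N = ⌊2z₀/π⌋ + 1 = ⌊4.773⌋ + 1 = 5.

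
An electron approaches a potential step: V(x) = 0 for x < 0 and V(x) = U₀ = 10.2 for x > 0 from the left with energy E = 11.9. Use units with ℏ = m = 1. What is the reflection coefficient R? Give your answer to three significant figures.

On each side the TISE gives plane waves with k = √(2m(E − V))/ℏ: k₁ = √(2·1·11.9) = 4.879, k₂ = √(2·1·1.7) = 1.844.
Matching ψ and ψ′ at x = 0 gives r = (k₁ − k₂)/(k₁ + k₂), so R = r² = 0.2038 and T = 1 − R = 0.7962.

R = 0.204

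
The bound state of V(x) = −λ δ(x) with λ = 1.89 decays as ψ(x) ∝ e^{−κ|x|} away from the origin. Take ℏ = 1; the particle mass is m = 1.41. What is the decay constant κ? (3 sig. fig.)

κ = 2.66

Integrate −(ℏ²/2m)ψ'' − λδ(x)ψ = Eψ from −ε to +ε: the ψ'' term gives ψ'(0⁺) − ψ'(0⁻) and the δ term gives −(2mλ/ℏ²)ψ(0).
With ψ ∝ e^{−κ|x|} this yields −2κ = −2mλ/ℏ², so κ = mλ/ℏ² = 2.665.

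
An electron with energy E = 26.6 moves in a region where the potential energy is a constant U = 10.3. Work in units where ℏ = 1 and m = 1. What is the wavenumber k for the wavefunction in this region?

With E > U the solution is oscillatory, ψ ∝ e^{±ikx} with k = √(2m(E − U))/ℏ.
k = √(2 × 1 × 16.3) = 5.710.

k = 5.71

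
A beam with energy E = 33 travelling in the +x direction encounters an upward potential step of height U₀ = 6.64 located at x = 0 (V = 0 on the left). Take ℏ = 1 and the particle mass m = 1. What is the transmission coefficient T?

The wavenumbers are k₁ = √(2mE)/ℏ = 8.124 on the left and k₂ = √(2m(E − U₀))/ℏ = 7.261 on the right.
Continuity of ψ and ψ′ at the step yields the reflection amplitude r = (k₁ − k₂)/(k₁ + k₂) = 0.05611; thus R = |r|² = 0.003148, T = 0.9969.

T = 0.997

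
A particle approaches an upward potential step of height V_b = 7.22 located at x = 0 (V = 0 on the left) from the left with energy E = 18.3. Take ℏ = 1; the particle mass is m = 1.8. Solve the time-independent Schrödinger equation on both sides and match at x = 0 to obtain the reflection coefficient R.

R = 0.0156

The wavenumbers are k₁ = √(2mE)/ℏ = 8.117 on the left and k₂ = √(2m(E − V_b))/ℏ = 6.316 on the right.
Matching ψ and ψ′ at x = 0 gives r = (k₁ − k₂)/(k₁ + k₂), so R = r² = 0.01557 and T = 1 − R = 0.9844.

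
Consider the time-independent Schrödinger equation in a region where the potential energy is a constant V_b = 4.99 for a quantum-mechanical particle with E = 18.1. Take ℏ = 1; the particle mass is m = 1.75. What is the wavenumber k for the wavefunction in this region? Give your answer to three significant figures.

With E > V_b the solution is oscillatory, ψ ∝ e^{±ikx} with k = √(2m(E − V_b))/ℏ.
k = √(2 × 1.75 × 13.11) = 6.774.

k = 6.77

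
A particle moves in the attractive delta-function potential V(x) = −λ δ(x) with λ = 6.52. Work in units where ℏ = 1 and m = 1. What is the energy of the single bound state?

For x ≠ 0 the bound state is ψ ∝ e^{−κ|x|}; integrating the TISE across the delta gives the cusp condition 2κ = 2mλ/ℏ², so κ = 6.520.
Then E = −ℏ²κ²/(2m) = −mλ²/(2ℏ²) = -21.26.

E = -21.3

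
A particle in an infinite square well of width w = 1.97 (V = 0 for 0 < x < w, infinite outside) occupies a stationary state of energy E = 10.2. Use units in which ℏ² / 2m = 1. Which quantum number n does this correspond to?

n = 2

For an infinite well E_n = n²π²ℏ²/(2mw²), so n = (w/πℏ)√(2mE).
n = (1.97/π) × √(2 × 0.5 × 10.2) = 2.003 → n = 2.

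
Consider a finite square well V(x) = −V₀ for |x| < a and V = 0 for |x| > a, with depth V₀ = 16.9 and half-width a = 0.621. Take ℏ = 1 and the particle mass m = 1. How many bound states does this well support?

N = 3

The dimensionless depth is z₀ = a√(2mV₀)/ℏ = 0.621 × √(33.80) = 3.610.
The even/odd transcendental equations gain one root per π/2 in z₀, giving N = 1 + ⌊2z₀/π⌋ = 1 + ⌊2.298⌋ = 3.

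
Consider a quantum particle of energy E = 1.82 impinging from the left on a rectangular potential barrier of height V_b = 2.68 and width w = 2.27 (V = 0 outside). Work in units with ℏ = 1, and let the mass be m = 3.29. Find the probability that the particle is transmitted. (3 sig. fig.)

E < V_b: inside the barrier ψ ∝ e^{±κx} with κ = √(2m(V_b − E))/ℏ = 2.379.
κw = 5.400, sinh(κw) = 110.7.
Matching ψ, ψ′ at both faces gives T = [1 + V_b² sinh²(κw) / (4E(V_b − E))]⁻¹ = 1/14060 = 0.0000711.

T = 0.0000711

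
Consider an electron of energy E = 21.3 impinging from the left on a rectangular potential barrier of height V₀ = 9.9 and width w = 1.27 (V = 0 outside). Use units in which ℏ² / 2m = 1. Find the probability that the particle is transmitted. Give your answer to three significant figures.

T = 0.923

E > V₀: inside the barrier k₂ = √(2m(E − V₀))/ℏ = 3.376, k₂w = 4.288.
T = [1 + V₀² sin²(k₂w) / (4E(E − V₀))]⁻¹ = 1/1.084 = 0.923.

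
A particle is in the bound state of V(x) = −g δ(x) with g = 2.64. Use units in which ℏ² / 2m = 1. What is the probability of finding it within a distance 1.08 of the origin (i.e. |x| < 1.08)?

The normalised bound state is ψ = √κ e^{−κ|x|} with κ = mg/ℏ² = 1.320.
P(|x| < d) = ∫_{−d}^{d} κ e^{−2κ|x|} dx = 1 − e^{−2κd} = 1 − e^{−2.851} = 0.9422.

P = 0.942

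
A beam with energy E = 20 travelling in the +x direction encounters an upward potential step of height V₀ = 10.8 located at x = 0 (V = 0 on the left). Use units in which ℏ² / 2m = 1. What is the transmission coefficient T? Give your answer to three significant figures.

The wavenumbers are k₁ = √(2mE)/ℏ = 4.472 on the left and k₂ = √(2m(E − V₀))/ℏ = 3.033 on the right.
Continuity of ψ and ψ′ at the step yields the reflection amplitude r = (k₁ − k₂)/(k₁ + k₂) = 0.1917; thus R = |r|² = 0.03676, T = 0.9632.

T = 0.963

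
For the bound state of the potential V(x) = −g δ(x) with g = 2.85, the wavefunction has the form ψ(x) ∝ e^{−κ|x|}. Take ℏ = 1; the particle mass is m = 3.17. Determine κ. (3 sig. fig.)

Integrating the TISE across x = 0 gives the cusp condition ψ'(0⁺) − ψ'(0⁻) = −(2mg/ℏ²)ψ(0).
With ψ ∝ e^{−κ|x|} this yields −2κ = −2mg/ℏ², so κ = mg/ℏ² = 9.035.

κ = 9.03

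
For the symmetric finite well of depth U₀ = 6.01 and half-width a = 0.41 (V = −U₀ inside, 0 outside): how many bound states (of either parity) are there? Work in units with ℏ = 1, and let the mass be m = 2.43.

Define the well-strength parameter z₀ = (a/ℏ)√(2mU₀) = 0.41 × √(2·2.43·6.01) = 2.216.
The even/odd transcendental equations gain one root per π/2 in z₀, giving N = 1 + ⌊2z₀/π⌋ = 1 + ⌊1.411⌋ = 2.

N = 2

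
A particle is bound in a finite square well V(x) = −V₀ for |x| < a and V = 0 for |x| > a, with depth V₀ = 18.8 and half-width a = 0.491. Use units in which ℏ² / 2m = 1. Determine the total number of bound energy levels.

Define the well-strength parameter z₀ = (a/ℏ)√(2mV₀) = 0.491 × √(2·0.5·18.8) = 2.129.
The even/odd transcendental equations gain one root per π/2 in z₀, giving N = 1 + ⌊2z₀/π⌋ = 1 + ⌊1.355⌋ = 2.

N = 2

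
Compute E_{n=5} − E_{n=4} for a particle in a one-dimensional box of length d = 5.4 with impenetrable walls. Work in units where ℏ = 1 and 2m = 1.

E_n = n²π²ℏ²/(2md²), so ΔE = (5² − 4²) π²ℏ²/(2md²).
ΔE = 9 × π² / (2 × 0.5 × 5.4²) = 3.046.

ΔE = 3.05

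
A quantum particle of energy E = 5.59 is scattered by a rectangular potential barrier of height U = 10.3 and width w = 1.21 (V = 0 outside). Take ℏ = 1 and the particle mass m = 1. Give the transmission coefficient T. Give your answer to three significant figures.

Since E < U the interior solution is evanescent with decay constant κ = √(2m(U − E))/ℏ = 3.069.
κw = 3.714, sinh(κw) = 20.49.
Matching ψ, ψ′ at both faces gives T = [1 + U² sinh²(κw) / (4E(U − E))]⁻¹ = 1/424.0 = 0.00236.

T = 0.00236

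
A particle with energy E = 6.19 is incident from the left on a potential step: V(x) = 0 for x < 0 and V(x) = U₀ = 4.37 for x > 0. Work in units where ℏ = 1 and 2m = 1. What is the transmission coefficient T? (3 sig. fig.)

T = 0.912

The wavenumbers are k₁ = √(2mE)/ℏ = 2.488 on the left and k₂ = √(2m(E − U₀))/ℏ = 1.349 on the right.
Continuity of ψ and ψ′ at the step yields the reflection amplitude r = (k₁ − k₂)/(k₁ + k₂) = 0.2968; thus R = |r|² = 0.08810, T = 0.9119.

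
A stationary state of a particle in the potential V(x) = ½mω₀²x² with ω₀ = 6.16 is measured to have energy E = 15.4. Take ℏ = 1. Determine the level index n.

n = 2

Invert E_n = (n + ½)ℏω₀: n = E/ℏω₀ − ½ = 2.000, so n = 2.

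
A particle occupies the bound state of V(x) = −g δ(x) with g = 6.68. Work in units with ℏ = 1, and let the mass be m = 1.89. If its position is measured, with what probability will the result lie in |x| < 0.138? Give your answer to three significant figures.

The normalised bound state is ψ = √κ e^{−κ|x|} with κ = mg/ℏ² = 12.63.
P(|x| < d) = ∫_{−d}^{d} κ e^{−2κ|x|} dx = 1 − e^{−2κd} = 1 − e^{−3.485} = 0.9693.

P = 0.969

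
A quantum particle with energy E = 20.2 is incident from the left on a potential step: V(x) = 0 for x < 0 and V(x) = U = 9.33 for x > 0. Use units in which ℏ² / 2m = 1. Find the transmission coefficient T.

The wavenumbers are k₁ = √(2mE)/ℏ = 4.494 on the left and k₂ = √(2m(E − U))/ℏ = 3.297 on the right.
Matching ψ and ψ′ at x = 0 gives r = (k₁ − k₂)/(k₁ + k₂), so R = r² = 0.02362 and T = 1 − R = 0.9764.

T = 0.976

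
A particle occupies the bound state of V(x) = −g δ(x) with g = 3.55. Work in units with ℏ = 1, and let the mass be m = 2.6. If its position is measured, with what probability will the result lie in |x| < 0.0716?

P = 0.733

The normalised bound state is ψ = √κ e^{−κ|x|} with κ = mg/ℏ² = 9.230.
P(|x| < d) = ∫_{−d}^{d} κ e^{−2κ|x|} dx = 1 − e^{−2κd} = 1 − e^{−1.322} = 0.7333.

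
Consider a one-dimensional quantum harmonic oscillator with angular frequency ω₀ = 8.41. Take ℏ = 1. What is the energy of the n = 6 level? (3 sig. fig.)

E = 54.7

Using E_n = (n + ½)ℏω₀: E_6 = 6.5 × 8.41 = 54.67.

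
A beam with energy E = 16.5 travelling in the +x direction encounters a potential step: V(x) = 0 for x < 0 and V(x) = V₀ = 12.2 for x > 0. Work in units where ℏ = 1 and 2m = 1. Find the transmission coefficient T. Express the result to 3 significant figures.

The wavenumbers are k₁ = √(2mE)/ℏ = 4.062 on the left and k₂ = √(2m(E − V₀))/ℏ = 2.074 on the right.
Continuity of ψ and ψ′ at the step yields the reflection amplitude r = (k₁ − k₂)/(k₁ + k₂) = 0.3241; thus R = |r|² = 0.1050, T = 0.8950.

T = 0.895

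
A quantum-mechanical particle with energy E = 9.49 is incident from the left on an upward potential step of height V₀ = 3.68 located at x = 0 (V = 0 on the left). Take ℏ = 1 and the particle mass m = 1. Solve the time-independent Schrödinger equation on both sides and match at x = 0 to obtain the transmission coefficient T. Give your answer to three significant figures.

The wavenumbers are k₁ = √(2mE)/ℏ = 4.357 on the left and k₂ = √(2m(E − V₀))/ℏ = 3.409 on the right.
Matching ψ and ψ′ at x = 0 gives r = (k₁ − k₂)/(k₁ + k₂), so R = r² = 0.01490 and T = 1 − R = 0.9851.

T = 0.985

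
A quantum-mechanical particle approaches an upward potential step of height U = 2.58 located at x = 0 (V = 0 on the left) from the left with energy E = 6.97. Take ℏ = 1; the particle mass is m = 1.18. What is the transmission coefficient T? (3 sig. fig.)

The wavenumbers are k₁ = √(2mE)/ℏ = 4.056 on the left and k₂ = √(2m(E − U))/ℏ = 3.219 on the right.
Matching ψ and ψ′ at x = 0 gives r = (k₁ − k₂)/(k₁ + k₂), so R = r² = 0.01324 and T = 1 − R = 0.9868.

T = 0.987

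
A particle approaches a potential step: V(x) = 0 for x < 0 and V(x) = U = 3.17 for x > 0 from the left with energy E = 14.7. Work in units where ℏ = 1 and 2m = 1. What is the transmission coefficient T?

The wavenumbers are k₁ = √(2mE)/ℏ = 3.834 on the left and k₂ = √(2m(E − U))/ℏ = 3.396 on the right.
Continuity of ψ and ψ′ at the step yields the reflection amplitude r = (k₁ − k₂)/(k₁ + k₂) = 0.06065; thus R = |r|² = 0.003678, T = 0.9963.

T = 0.996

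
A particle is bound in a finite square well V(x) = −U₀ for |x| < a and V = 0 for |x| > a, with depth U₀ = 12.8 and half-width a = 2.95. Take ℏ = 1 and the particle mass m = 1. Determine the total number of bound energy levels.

Define the well-strength parameter z₀ = (a/ℏ)√(2mU₀) = 2.95 × √(2·1·12.8) = 14.93.
A new bound state (alternating even/odd) appears each time z₀ passes a multiple of π/2, so N = ⌊2z₀/π⌋ + 1 = ⌊9.502⌋ + 1 = 10.

N = 10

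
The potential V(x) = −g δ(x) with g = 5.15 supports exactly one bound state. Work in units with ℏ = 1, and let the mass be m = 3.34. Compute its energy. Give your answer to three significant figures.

E = -44.3

The bound state is ψ(x) = √κ e^{−κ|x|}. The derivative jump ψ'(0⁺) − ψ'(0⁻) = −(2mg/ℏ²)ψ(0) fixes κ = mg/ℏ² = 17.20.
Then E = −ℏ²κ²/(2m) = −mg²/(2ℏ²) = -44.29.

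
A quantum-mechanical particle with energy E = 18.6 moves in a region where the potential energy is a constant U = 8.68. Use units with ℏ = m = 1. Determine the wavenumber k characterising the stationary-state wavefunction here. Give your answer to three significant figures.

With E > U the solution is oscillatory, ψ ∝ e^{±ikx} with k = √(2m(E − U))/ℏ.
k = √(2 × 1 × 9.92) = 4.454.

k = 4.45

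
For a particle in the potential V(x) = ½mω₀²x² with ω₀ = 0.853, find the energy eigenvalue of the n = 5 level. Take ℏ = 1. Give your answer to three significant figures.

Using E_n = (n + ½)ℏω₀: E_5 = 5.5 × 0.853 = 4.692.

E = 4.69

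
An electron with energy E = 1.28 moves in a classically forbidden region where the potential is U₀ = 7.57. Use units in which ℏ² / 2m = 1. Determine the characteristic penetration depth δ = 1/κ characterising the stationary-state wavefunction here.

δ = 0.399

Since E < U₀ the TISE in this region is ψ'' = κ²ψ with κ = √(2m(U₀ − E))/ℏ.
κ = √(2 × 0.5 × 6.29) = 2.508. The penetration depth is δ = 1/κ = 0.399.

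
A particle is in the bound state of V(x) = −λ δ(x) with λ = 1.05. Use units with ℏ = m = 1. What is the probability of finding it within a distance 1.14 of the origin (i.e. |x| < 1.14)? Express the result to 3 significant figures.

The normalised bound state is ψ = √κ e^{−κ|x|} with κ = mλ/ℏ² = 1.050.
P(|x| < d) = ∫_{−d}^{d} κ e^{−2κ|x|} dx = 1 − e^{−2κd} = 1 − e^{−2.394} = 0.9087.

P = 0.909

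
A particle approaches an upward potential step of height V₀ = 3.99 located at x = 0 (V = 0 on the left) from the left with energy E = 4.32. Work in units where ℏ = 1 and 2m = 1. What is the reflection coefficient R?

R = 0.321

On each side the TISE gives plane waves with k = √(2m(E − V))/ℏ: k₁ = √(2·½·4.32) = 2.078, k₂ = √(2·½·0.33) = 0.5745.
Continuity of ψ and ψ′ at the step yields the reflection amplitude r = (k₁ − k₂)/(k₁ + k₂) = 0.5669; thus R = |r|² = 0.3214, T = 0.6786.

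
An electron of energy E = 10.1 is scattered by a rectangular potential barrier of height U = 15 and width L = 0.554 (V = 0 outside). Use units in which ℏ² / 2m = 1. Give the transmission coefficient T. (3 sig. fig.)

E < U: inside the barrier ψ ∝ e^{±κx} with κ = √(2m(U − E))/ℏ = 2.214.
κL = 1.226, sinh(κL) = 1.558.
The exact tunnelling result is T⁻¹ = 1 + U² sinh²(κL) / [4E(U − E)] = 3.758, so T = 0.266.

T = 0.266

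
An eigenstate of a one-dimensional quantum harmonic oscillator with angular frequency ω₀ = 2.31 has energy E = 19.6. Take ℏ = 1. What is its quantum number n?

E_n = ℏω₀(n + ½) ⇒ n = E/(ℏω₀) − ½ = 19.6/2.31 − 0.5 = 7.985 → n = 8.

n = 8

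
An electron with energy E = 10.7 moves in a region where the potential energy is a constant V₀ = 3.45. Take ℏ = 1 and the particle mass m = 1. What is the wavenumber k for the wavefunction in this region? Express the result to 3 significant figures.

k = 3.81

With E > V₀ the solution is oscillatory, ψ ∝ e^{±ikx} with k = √(2m(E − V₀))/ℏ.
k = √(2 × 1 × 7.25) = 3.808.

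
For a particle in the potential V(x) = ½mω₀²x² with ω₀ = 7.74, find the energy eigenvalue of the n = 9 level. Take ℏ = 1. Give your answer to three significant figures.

The oscillator eigenvalues are E_n = ℏω₀(n + ½), so E_9 = 7.74 × 9.5 = 73.53.

E = 73.5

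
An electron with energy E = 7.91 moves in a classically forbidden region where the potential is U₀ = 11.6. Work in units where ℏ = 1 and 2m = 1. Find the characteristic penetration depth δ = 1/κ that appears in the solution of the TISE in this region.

Since E < U₀ the TISE in this region is ψ'' = κ²ψ with κ = √(2m(U₀ − E))/ℏ.
κ = √(2 × 0.5 × 3.69) = 1.921. The penetration depth is δ = 1/κ = 0.521.

δ = 0.521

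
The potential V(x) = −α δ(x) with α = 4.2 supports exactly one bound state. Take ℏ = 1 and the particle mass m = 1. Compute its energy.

E = -8.82

For x ≠ 0 the bound state is ψ ∝ e^{−κ|x|}; integrating the TISE across the delta gives the cusp condition 2κ = 2mα/ℏ², so κ = 4.200.
Then E = −ℏ²κ²/(2m) = −mα²/(2ℏ²) = -8.820.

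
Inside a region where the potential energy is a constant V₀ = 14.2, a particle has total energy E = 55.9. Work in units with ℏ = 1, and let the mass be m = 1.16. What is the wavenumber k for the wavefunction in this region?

k = 9.84

With E > V₀ the solution is oscillatory, ψ ∝ e^{±ikx} with k = √(2m(E − V₀))/ℏ.
k = √(2 × 1.16 × 41.7) = 9.836.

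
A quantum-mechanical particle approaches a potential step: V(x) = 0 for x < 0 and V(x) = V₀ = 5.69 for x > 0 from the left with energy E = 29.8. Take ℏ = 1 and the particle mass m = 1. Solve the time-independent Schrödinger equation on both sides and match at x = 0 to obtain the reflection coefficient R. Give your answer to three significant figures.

R = 0.00280

The wavenumbers are k₁ = √(2mE)/ℏ = 7.720 on the left and k₂ = √(2m(E − V₀))/ℏ = 6.944 on the right.
Continuity of ψ and ψ′ at the step yields the reflection amplitude r = (k₁ − k₂)/(k₁ + k₂) = 0.05292; thus R = |r|² = 0.002801, T = 0.9972.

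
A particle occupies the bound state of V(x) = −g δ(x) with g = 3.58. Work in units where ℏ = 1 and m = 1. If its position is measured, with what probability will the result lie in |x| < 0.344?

P = 0.915

The normalised bound state is ψ = √κ e^{−κ|x|} with κ = mg/ℏ² = 3.580.
P(|x| < d) = ∫_{−d}^{d} κ e^{−2κ|x|} dx = 1 − e^{−2κd} = 1 − e^{−2.463} = 0.9148.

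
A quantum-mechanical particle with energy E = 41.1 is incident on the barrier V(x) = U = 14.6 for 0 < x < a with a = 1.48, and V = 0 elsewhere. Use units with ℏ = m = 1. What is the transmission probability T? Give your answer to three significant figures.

T = 0.955

Above the barrier the interior wavenumber is k₂ = √(2m(E − U))/ℏ = 7.280, giving phase k₂a = 10.77.
Matching at both interfaces gives T⁻¹ = 1 + U² sin²(k₂a) / [4E(E − U)] = 1.047, hence T = 0.955.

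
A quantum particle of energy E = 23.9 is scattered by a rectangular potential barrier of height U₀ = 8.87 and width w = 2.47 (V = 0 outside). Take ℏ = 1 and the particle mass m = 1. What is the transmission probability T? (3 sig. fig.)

Above the barrier the interior wavenumber is k₂ = √(2m(E − U₀))/ℏ = 5.483, giving phase k₂w = 13.54.
T = [1 + U₀² sin²(k₂w) / (4E(E − U₀))]⁻¹ = 1/1.038 = 0.964.

T = 0.964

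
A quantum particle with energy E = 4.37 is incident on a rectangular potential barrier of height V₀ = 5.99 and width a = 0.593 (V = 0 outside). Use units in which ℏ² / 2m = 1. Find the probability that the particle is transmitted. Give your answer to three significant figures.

Since E < V₀ the interior solution is evanescent with decay constant κ = √(2m(V₀ − E))/ℏ = 1.273.
κa = 0.7548, sinh(κa) = 0.8285.
Matching ψ, ψ′ at both faces gives T = [1 + V₀² sinh²(κa) / (4E(V₀ − E))]⁻¹ = 1/1.870 = 0.535.

T = 0.535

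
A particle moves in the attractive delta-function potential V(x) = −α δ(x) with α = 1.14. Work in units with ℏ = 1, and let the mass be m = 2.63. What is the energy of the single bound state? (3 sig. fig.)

E = -1.71

The bound state is ψ(x) = √κ e^{−κ|x|}. The derivative jump ψ'(0⁺) − ψ'(0⁻) = −(2mα/ℏ²)ψ(0) fixes κ = mα/ℏ² = 2.998.
Then E = −ℏ²κ²/(2m) = −mα²/(2ℏ²) = -1.709.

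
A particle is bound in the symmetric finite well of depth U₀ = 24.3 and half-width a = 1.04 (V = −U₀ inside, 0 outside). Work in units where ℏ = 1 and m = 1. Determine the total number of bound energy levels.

N = 5

The dimensionless depth is z₀ = a√(2mU₀)/ℏ = 1.04 × √(48.60) = 7.250.
A new bound state (alternating even/odd) appears each time z₀ passes a multiple of π/2, so N = ⌊2z₀/π⌋ + 1 = ⌊4.616⌋ + 1 = 5.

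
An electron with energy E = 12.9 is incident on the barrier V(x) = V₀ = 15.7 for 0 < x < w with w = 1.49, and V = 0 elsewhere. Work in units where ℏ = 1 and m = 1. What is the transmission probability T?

E < V₀: inside the barrier ψ ∝ e^{±κx} with κ = √(2m(V₀ − E))/ℏ = 2.366.
κw = 3.526, sinh(κw) = 16.98.
Matching ψ, ψ′ at both faces gives T = [1 + V₀² sinh²(κw) / (4E(V₀ − E))]⁻¹ = 1/492.8 = 0.00203.

T = 0.00203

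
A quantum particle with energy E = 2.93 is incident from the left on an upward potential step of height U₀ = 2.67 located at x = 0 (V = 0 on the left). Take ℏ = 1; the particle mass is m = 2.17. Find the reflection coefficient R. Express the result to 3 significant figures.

On each side the TISE gives plane waves with k = √(2m(E − V))/ℏ: k₁ = √(2·2.17·2.93) = 3.566, k₂ = √(2·2.17·0.26) = 1.062.
Continuity of ψ and ψ′ at the step yields the reflection amplitude r = (k₁ − k₂)/(k₁ + k₂) = 0.5410; thus R = |r|² = 0.2926, T = 0.7074.

R = 0.293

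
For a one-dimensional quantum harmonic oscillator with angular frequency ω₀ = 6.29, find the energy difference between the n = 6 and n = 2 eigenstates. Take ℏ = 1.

ΔE = 25.2

E_n = ℏω₀(n + ½), so ΔE = (6 − 2) ℏω₀ = 4 × 6.29 = 25.16.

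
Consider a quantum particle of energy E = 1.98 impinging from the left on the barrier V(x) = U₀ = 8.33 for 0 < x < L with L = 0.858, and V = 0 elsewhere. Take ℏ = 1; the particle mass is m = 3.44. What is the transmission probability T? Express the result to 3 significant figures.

T = 0.0000344

Since E < U₀ the interior solution is evanescent with decay constant κ = √(2m(U₀ − E))/ℏ = 6.610.
κL = 5.671, sinh(κL) = 145.2.
The exact tunnelling result is T⁻¹ = 1 + U₀² sinh²(κL) / [4E(U₀ − E)] = 29080, so T = 0.0000344.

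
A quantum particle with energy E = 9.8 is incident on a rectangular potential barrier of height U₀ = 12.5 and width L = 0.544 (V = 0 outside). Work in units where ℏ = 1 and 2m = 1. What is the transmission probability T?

T = 0.395

Since E < U₀ the interior solution is evanescent with decay constant κ = √(2m(U₀ − E))/ℏ = 1.643.
κL = 0.8939, sinh(κL) = 1.018.
The exact tunnelling result is T⁻¹ = 1 + U₀² sinh²(κL) / [4E(U₀ − E)] = 2.529, so T = 0.395.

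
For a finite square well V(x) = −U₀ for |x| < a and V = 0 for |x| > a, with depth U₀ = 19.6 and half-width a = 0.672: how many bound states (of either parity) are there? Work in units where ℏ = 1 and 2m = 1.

Define the well-strength parameter z₀ = (a/ℏ)√(2mU₀) = 0.672 × √(2·0.5·19.6) = 2.975.
A new bound state (alternating even/odd) appears each time z₀ passes a multiple of π/2, so N = ⌊2z₀/π⌋ + 1 = ⌊1.894⌋ + 1 = 2.

N = 2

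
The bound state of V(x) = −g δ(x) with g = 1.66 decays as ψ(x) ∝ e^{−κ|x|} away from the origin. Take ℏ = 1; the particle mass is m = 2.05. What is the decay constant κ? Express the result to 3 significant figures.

κ = 3.40

Integrating the TISE across x = 0 gives the cusp condition ψ'(0⁺) − ψ'(0⁻) = −(2mg/ℏ²)ψ(0).
With ψ ∝ e^{−κ|x|} this yields −2κ = −2mg/ℏ², so κ = mg/ℏ² = 3.403.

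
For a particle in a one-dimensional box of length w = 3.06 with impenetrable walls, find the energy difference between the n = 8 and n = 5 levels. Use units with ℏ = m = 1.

E_n = n²π²ℏ²/(2mw²), so ΔE = (8² − 5²) π²ℏ²/(2mw²).
ΔE = 39 × π² / (2 × 1 × 3.06²) = 20.55.

ΔE = 20.6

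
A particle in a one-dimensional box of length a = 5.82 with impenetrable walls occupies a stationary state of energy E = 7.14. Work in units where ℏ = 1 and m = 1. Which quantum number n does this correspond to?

For an infinite well E_n = n²π²ℏ²/(2ma²), so n = (a/πℏ)√(2mE).
n = (5.82/π) × √(2 × 1 × 7.14) = 7.001 → n = 7.

n = 7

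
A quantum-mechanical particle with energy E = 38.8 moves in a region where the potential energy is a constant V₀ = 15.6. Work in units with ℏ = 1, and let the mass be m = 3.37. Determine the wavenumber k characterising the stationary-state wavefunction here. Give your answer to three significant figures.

With E > V₀ the solution is oscillatory, ψ ∝ e^{±ikx} with k = √(2m(E − V₀))/ℏ.
k = √(2 × 3.37 × 23.2) = 12.50.

k = 12.5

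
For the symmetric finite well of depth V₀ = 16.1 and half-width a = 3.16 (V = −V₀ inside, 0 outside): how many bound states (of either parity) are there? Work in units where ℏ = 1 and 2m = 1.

N = 9

Define the well-strength parameter z₀ = (a/ℏ)√(2mV₀) = 3.16 × √(2·0.5·16.1) = 12.68.
The even/odd transcendental equations gain one root per π/2 in z₀, giving N = 1 + ⌊2z₀/π⌋ = 1 + ⌊8.072⌋ = 9.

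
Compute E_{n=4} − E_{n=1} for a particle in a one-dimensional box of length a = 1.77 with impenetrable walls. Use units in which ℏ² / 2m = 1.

E_n = n²π²ℏ²/(2ma²), so ΔE = (4² − 1²) π²ℏ²/(2ma²).
ΔE = 15 × π² / (2 × 0.5 × 1.77²) = 47.25.

ΔE = 47.3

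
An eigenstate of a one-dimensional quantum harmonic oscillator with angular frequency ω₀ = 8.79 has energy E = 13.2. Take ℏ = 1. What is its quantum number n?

n = 1

E_n = ℏω₀(n + ½) ⇒ n = E/(ℏω₀) − ½ = 13.2/8.79 − 0.5 = 1.002 → n = 1.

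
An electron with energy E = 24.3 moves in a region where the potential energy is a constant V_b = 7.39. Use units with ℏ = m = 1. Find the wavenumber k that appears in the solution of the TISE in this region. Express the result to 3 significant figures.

k = 5.82

With E > V_b the solution is oscillatory, ψ ∝ e^{±ikx} with k = √(2m(E − V_b))/ℏ.
k = √(2 × 1 × 16.91) = 5.815.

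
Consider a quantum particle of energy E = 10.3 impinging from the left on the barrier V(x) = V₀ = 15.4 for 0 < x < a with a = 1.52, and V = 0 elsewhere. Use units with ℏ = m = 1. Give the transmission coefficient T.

T = 0.000215

Since E < V₀ the interior solution is evanescent with decay constant κ = √(2m(V₀ − E))/ℏ = 3.194.
κa = 4.854, sinh(κa) = 64.15.
The exact tunnelling result is T⁻¹ = 1 + V₀² sinh²(κa) / [4E(V₀ − E)] = 4646, so T = 0.000215.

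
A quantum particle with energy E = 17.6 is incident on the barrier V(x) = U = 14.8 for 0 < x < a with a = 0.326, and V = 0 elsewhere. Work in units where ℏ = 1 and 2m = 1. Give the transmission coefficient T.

Above the barrier the interior wavenumber is k₂ = √(2m(E − U))/ℏ = 1.673, giving phase k₂a = 0.5455.
Matching at both interfaces gives T⁻¹ = 1 + U² sin²(k₂a) / [4E(E − U)] = 1.299, hence T = 0.770.

T = 0.770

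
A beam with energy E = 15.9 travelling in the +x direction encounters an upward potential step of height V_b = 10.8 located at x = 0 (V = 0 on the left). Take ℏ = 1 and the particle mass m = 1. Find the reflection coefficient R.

On each side the TISE gives plane waves with k = √(2m(E − V))/ℏ: k₁ = √(2·1·15.9) = 5.639, k₂ = √(2·1·5.1) = 3.194.
Continuity of ψ and ψ′ at the step yields the reflection amplitude r = (k₁ − k₂)/(k₁ + k₂) = 0.2769; thus R = |r|² = 0.07665, T = 0.9234.

R = 0.0766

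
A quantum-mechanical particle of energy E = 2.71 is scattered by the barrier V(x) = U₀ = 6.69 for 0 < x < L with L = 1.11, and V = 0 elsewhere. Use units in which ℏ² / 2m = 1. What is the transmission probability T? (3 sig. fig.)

T = 0.0450

Since E < U₀ the interior solution is evanescent with decay constant κ = √(2m(U₀ − E))/ℏ = 1.995.
κL = 2.214, sinh(κL) = 4.524.
The exact tunnelling result is T⁻¹ = 1 + U₀² sinh²(κL) / [4E(U₀ − E)] = 22.23, so T = 0.0450.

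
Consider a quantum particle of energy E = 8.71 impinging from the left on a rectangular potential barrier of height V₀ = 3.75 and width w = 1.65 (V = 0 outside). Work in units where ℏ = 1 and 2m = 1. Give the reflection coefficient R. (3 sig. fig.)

E > V₀: inside the barrier k₂ = √(2m(E − V₀))/ℏ = 2.227, k₂w = 3.675.
Matching at both interfaces gives T⁻¹ = 1 + V₀² sin²(k₂w) / [4E(E − V₀)] = 1.021, hence T = 0.979.
R = 1 − T = 0.0206.

R = 0.0206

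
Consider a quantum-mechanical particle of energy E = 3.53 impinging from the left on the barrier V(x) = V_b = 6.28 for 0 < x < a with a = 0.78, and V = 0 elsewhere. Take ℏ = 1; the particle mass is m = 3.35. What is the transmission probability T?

T = 0.00485

E < V_b: inside the barrier ψ ∝ e^{±κx} with κ = √(2m(V_b − E))/ℏ = 4.292.
κa = 3.348, sinh(κa) = 14.21.
The exact tunnelling result is T⁻¹ = 1 + V_b² sinh²(κa) / [4E(V_b − E)] = 206.0, so T = 0.00485.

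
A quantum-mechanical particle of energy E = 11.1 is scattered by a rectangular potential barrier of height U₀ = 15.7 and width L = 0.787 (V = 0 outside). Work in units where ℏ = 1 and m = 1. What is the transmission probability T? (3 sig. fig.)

T = 0.0277

E < U₀: inside the barrier ψ ∝ e^{±κx} with κ = √(2m(U₀ − E))/ℏ = 3.033.
κL = 2.387, sinh(κL) = 5.395.
The exact tunnelling result is T⁻¹ = 1 + U₀² sinh²(κL) / [4E(U₀ − E)] = 36.13, so T = 0.0277.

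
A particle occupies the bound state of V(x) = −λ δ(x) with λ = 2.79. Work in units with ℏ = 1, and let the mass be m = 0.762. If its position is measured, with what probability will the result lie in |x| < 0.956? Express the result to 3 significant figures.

The normalised bound state is ψ = √κ e^{−κ|x|} with κ = mλ/ℏ² = 2.126.
P(|x| < d) = ∫_{−d}^{d} κ e^{−2κ|x|} dx = 1 − e^{−2κd} = 1 − e^{−4.065} = 0.9828.

P = 0.983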